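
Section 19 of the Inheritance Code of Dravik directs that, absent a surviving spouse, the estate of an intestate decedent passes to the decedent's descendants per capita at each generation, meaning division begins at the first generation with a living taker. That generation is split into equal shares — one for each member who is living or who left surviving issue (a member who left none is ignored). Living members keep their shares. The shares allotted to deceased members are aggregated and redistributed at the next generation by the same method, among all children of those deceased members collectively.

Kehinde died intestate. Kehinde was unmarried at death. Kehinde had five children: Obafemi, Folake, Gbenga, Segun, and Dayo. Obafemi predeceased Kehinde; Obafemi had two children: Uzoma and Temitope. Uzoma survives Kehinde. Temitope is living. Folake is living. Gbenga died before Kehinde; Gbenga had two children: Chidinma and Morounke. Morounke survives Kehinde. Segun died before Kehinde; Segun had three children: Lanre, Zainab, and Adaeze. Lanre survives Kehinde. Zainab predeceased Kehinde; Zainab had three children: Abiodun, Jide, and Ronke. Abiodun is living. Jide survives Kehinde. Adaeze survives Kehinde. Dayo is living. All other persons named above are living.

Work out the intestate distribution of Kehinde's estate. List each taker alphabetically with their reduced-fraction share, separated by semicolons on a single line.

There is no surviving spouse, so the entire estate passes to Kehinde's descendants per capita at each generation.
At generation 1 (Obafemi, Folake, Gbenga, Segun, Dayo) there are 5 shares of (1)/5 = 1/5 each.
Living: Folake and Dayo — each takes 1/5.
Deceased: Obafemi, Gbenga, and Segun. Their combined 3/5 is pooled and carried to generation 2.
At generation 2 (Uzoma, Temitope, Chidinma, Morounke, Lanre, Zainab, Adaeze) there are 7 shares of (3/5)/7 = 3/35 each.
Living: Uzoma, Temitope, Chidinma, Morounke, Lanre, and Adaeze — each takes 3/35.
Deceased: Zainab. That 3/35 share is carried to generation 3.
At generation 3 (Abiodun, Jide, Ronke) there are 3 shares of (3/35)/3 = 1/35 each.
Living: Abiodun, Jide, and Ronke — each takes 1/35.

Abiodun 1/35; Adaeze 3/35; Chidinma 3/35; Dayo 1/5; Folake 1/5; Jide 1/35; Lanre 3/35; Morounke 3/35; Ronke 1/35; Temitope 3/35; Uzoma 3/35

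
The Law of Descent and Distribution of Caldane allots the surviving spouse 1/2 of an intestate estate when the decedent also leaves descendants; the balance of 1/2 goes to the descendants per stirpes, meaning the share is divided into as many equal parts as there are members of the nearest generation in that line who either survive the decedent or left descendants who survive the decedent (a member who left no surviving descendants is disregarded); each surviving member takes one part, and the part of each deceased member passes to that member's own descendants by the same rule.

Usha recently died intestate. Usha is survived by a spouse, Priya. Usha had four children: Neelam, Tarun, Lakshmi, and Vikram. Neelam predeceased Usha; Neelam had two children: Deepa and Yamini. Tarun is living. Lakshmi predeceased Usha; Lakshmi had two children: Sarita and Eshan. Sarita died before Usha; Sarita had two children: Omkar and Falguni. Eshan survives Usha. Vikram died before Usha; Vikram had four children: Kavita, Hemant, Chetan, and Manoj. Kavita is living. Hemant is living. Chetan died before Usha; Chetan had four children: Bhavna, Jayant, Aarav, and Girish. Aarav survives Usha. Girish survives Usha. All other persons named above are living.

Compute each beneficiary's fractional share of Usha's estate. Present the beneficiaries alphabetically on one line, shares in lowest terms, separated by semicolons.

Aarav 1/128; Bhavna 1/128; Deepa 1/16; Eshan 1/16; Falguni 1/32; Girish 1/128; Hemant 1/32; Jayant 1/128; Kavita 1/32; Manoj 1/32; Omkar 1/32; Priya 1/2; Tarun 1/8; Yamini 1/16

Priya, as surviving spouse, takes 1/2.
The remaining 1/2 passes to Usha's descendants per stirpes.
The 1/2 is divided into 4 equal shares of 1/8 among Neelam, Tarun, Lakshmi, Vikram.
Neelam predeceased; the 1/8 allotted to Neelam's branch passes to Neelam's issue by representation.
The 1/8 is divided into 2 equal shares of 1/16 among Deepa, Yamini.
Deepa is living and takes 1/16.
Yamini is living and takes 1/16.
Tarun is living and takes 1/8.
Lakshmi predeceased; the 1/8 allotted to Lakshmi's branch passes to Lakshmi's issue by representation.
The 1/8 is divided into 2 equal shares of 1/16 among Sarita, Eshan.
Sarita predeceased; the 1/16 allotted to Sarita's branch passes to Sarita's issue by representation.
The 1/16 is divided into 2 equal shares of 1/32 among Omkar, Falguni.
Omkar is living and takes 1/32.
Falguni is living and takes 1/32.
Eshan is living and takes 1/16.
Vikram predeceased; the 1/8 allotted to Vikram's branch passes to Vikram's issue by representation.
The 1/8 is divided into 4 equal shares of 1/32 among Kavita, Hemant, Chetan, Manoj.
Kavita is living and takes 1/32.
Hemant is living and takes 1/32.
Chetan predeceased; the 1/32 allotted to Chetan's branch passes to Chetan's issue by representation.
The 1/32 is divided into 4 equal shares of 1/128 among Bhavna, Jayant, Aarav, Girish.
Bhavna is living and takes 1/128.
Jayant is living and takes 1/128.
Aarav is living and takes 1/128.
Girish is living and takes 1/128.
Manoj is living and takes 1/32.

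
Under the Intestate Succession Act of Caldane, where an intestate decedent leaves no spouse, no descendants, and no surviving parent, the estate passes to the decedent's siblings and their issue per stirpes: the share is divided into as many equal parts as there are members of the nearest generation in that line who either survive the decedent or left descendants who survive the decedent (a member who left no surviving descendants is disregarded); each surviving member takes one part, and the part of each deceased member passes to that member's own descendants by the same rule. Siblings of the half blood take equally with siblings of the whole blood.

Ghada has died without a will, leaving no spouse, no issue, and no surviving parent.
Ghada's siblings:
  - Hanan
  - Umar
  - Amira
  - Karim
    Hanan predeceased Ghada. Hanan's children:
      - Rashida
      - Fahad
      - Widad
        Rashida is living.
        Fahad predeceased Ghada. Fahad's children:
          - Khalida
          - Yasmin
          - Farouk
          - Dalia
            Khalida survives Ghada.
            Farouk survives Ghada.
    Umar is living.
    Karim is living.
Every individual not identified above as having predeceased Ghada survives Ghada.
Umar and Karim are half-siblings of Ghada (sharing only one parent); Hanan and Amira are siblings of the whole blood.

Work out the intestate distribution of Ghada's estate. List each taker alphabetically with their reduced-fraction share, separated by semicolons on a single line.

Amira 1/4; Dalia 1/48; Farouk 1/48; Karim 1/4; Khalida 1/48; Rashida 1/12; Umar 1/4; Widad 1/12; Yasmin 1/48

No spouse, descendants, or parent survives, so the estate passes to Ghada's siblings per stirpes.
Half-blood and whole-blood siblings take equally under the stated rule.
The estate is divided into 4 equal shares of 1/4 among Hanan, Umar, Amira, Karim.
Hanan predeceased; the 1/4 allotted to Hanan's branch passes to Hanan's issue by representation.
The 1/4 is divided into 3 equal shares of 1/12 among Rashida, Fahad, Widad.
Rashida is living and takes 1/12.
Fahad predeceased; the 1/12 allotted to Fahad's branch passes to Fahad's issue by representation.
The 1/12 is divided into 4 equal shares of 1/48 among Khalida, Yasmin, Farouk, Dalia.
Khalida is living and takes 1/48.
Yasmin is living and takes 1/48.
Farouk is living and takes 1/48.
Dalia is living and takes 1/48.
Widad is living and takes 1/12.
Umar is living and takes 1/4.
Amira is living and takes 1/4.
Karim is living and takes 1/4.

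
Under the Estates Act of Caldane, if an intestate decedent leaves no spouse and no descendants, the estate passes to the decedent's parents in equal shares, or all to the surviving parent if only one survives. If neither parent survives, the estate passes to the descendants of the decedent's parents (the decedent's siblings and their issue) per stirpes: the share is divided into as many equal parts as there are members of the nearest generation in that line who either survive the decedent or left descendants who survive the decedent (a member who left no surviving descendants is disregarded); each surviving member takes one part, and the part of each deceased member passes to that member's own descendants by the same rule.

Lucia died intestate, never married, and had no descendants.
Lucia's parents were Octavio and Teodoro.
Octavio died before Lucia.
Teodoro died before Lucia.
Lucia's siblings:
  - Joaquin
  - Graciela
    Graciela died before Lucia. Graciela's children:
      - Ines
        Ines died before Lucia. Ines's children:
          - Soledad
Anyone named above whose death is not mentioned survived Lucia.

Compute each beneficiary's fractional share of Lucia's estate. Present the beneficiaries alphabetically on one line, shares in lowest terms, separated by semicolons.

Joaquin 1/2; Soledad 1/2

Neither parent survives and there are no descendants, so the estate passes to Lucia's siblings and their issue per stirpes.
The estate is divided into 2 equal shares of 1/2 among Joaquin, Graciela.
Joaquin is living and takes 1/2.
Graciela predeceased; the 1/2 allotted to Graciela's branch passes to Graciela's issue by representation.
Ines's line is the sole branch at this level, so the full 1/2 passes to Ines's issue by representation.
Soledad is the sole taker at this level and receives the full 1/2.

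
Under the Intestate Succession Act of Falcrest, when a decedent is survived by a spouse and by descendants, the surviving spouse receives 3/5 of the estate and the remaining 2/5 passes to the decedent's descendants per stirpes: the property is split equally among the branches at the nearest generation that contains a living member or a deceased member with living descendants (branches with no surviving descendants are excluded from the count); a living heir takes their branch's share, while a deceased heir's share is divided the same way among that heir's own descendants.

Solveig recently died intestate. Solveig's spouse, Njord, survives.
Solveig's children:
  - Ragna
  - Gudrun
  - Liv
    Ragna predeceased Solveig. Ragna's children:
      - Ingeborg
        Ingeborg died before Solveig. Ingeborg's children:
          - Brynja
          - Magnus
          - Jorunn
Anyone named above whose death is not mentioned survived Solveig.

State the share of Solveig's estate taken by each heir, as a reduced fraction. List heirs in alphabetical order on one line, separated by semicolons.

Brynja 2/45; Gudrun 2/15; Jorunn 2/45; Liv 2/15; Magnus 2/45; Njord 3/5

Njord, as surviving spouse, takes 3/5.
The remaining 2/5 passes to Solveig's descendants per stirpes.
The 2/5 is divided into 3 equal shares of 2/15 among Ragna, Gudrun, Liv.
Ragna predeceased; the 2/15 allotted to Ragna's branch passes to Ragna's issue by representation.
Ingeborg's line is the sole branch at this level, so the full 2/15 passes to Ingeborg's issue by representation.
The 2/15 is divided into 3 equal shares of 2/45 among Brynja, Magnus, Jorunn.
Brynja is living and takes 2/45.
Magnus is living and takes 2/45.
Jorunn is living and takes 2/45.
Gudrun is living and takes 2/15.
Liv is living and takes 2/15.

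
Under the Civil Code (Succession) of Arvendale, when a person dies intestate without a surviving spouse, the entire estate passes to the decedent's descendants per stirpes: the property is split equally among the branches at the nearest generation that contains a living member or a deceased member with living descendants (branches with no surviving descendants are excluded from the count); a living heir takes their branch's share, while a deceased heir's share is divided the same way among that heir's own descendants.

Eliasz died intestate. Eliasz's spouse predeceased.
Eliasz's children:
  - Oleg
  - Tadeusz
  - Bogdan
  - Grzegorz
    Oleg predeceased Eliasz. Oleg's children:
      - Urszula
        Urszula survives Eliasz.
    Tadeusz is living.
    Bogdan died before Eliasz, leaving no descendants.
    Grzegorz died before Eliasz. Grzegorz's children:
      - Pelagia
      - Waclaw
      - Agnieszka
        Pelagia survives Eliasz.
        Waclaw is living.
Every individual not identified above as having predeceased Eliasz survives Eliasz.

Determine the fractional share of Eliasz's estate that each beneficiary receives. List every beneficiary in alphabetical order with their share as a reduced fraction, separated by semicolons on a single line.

There is no surviving spouse, so the entire estate passes to Eliasz's descendants per stirpes.
Bogdan left no surviving issue, so that branch lapses and is disregarded.
The estate is divided into 3 equal shares of 1/3 among Oleg, Tadeusz, Grzegorz.
Oleg predeceased; the 1/3 allotted to Oleg's branch passes to Oleg's issue by representation.
Urszula is the sole taker at this level and receives the full 1/3.
Tadeusz is living and takes 1/3.
Grzegorz predeceased; the 1/3 allotted to Grzegorz's branch passes to Grzegorz's issue by representation.
The 1/3 is divided into 3 equal shares of 1/9 among Pelagia, Waclaw, Agnieszka.
Pelagia is living and takes 1/9.
Waclaw is living and takes 1/9.
Agnieszka is living and takes 1/9.

Agnieszka 1/9; Pelagia 1/9; Tadeusz 1/3; Urszula 1/3; Waclaw 1/9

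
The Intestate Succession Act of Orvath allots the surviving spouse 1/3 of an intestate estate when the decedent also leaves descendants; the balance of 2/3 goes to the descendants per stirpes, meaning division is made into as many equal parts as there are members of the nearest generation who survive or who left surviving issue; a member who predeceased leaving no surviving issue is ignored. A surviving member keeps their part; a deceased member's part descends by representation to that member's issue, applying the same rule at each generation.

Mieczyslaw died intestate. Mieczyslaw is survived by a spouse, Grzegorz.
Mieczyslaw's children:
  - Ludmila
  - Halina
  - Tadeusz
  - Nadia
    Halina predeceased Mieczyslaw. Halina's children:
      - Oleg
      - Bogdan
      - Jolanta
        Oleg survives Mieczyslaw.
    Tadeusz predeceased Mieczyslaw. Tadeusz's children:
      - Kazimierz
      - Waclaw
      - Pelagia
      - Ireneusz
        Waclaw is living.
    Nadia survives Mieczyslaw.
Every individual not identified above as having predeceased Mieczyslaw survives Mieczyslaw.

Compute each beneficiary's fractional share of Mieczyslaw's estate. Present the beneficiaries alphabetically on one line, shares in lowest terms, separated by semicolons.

Grzegorz, as surviving spouse, takes 1/3.
The remaining 2/3 passes to Mieczyslaw's descendants per stirpes.
The 2/3 is divided into 4 equal shares of 1/6 among Ludmila, Halina, Tadeusz, Nadia.
Ludmila is living and takes 1/6.
Halina predeceased; the 1/6 allotted to Halina's branch passes to Halina's issue by representation.
The 1/6 is divided into 3 equal shares of 1/18 among Oleg, Bogdan, Jolanta.
Oleg is living and takes 1/18.
Bogdan is living and takes 1/18.
Jolanta is living and takes 1/18.
Tadeusz predeceased; the 1/6 allotted to Tadeusz's branch passes to Tadeusz's issue by representation.
The 1/6 is divided into 4 equal shares of 1/24 among Kazimierz, Waclaw, Pelagia, Ireneusz.
Kazimierz is living and takes 1/24.
Waclaw is living and takes 1/24.
Pelagia is living and takes 1/24.
Ireneusz is living and takes 1/24.
Nadia is living and takes 1/6.

Bogdan 1/18; Grzegorz 1/3; Ireneusz 1/24; Jolanta 1/18; Kazimierz 1/24; Ludmila 1/6; Nadia 1/6; Oleg 1/18; Pelagia 1/24; Waclaw 1/24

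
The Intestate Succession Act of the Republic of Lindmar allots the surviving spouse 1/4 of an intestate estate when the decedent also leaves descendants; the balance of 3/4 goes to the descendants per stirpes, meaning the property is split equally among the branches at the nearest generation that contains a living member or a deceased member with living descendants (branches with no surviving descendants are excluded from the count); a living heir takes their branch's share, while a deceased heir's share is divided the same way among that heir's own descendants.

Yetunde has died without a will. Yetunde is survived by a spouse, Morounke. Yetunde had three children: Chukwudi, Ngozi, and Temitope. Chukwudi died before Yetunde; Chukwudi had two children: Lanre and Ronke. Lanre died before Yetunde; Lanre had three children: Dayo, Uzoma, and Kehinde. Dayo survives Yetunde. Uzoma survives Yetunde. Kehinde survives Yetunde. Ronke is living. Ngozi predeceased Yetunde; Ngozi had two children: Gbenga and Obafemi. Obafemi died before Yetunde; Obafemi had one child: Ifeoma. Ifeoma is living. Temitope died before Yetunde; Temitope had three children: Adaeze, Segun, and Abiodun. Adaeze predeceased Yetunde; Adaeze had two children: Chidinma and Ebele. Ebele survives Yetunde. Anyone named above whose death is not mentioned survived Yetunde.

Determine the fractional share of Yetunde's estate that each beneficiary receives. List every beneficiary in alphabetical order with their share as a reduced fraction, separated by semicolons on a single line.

Abiodun 1/12; Chidinma 1/24; Dayo 1/24; Ebele 1/24; Gbenga 1/8; Ifeoma 1/8; Kehinde 1/24; Morounke 1/4; Ronke 1/8; Segun 1/12; Uzoma 1/24

Morounke, as surviving spouse, takes 1/4.
The remaining 3/4 passes to Yetunde's descendants per stirpes.
The 3/4 is divided into 3 equal shares of 1/4 among Chukwudi, Ngozi, Temitope.
Chukwudi predeceased; the 1/4 allotted to Chukwudi's branch passes to Chukwudi's issue by representation.
The 1/4 is divided into 2 equal shares of 1/8 among Lanre, Ronke.
Lanre predeceased; the 1/8 allotted to Lanre's branch passes to Lanre's issue by representation.
The 1/8 is divided into 3 equal shares of 1/24 among Dayo, Uzoma, Kehinde.
Dayo is living and takes 1/24.
Uzoma is living and takes 1/24.
Kehinde is living and takes 1/24.
Ronke is living and takes 1/8.
Ngozi predeceased; the 1/4 allotted to Ngozi's branch passes to Ngozi's issue by representation.
The 1/4 is divided into 2 equal shares of 1/8 among Gbenga, Obafemi.
Gbenga is living and takes 1/8.
Obafemi predeceased; the 1/8 allotted to Obafemi's branch passes to Obafemi's issue by representation.
Ifeoma is the sole taker at this level and receives the full 1/8.
Temitope predeceased; the 1/4 allotted to Temitope's branch passes to Temitope's issue by representation.
The 1/4 is divided into 3 equal shares of 1/12 among Adaeze, Segun, Abiodun.
Adaeze predeceased; the 1/12 allotted to Adaeze's branch passes to Adaeze's issue by representation.
The 1/12 is divided into 2 equal shares of 1/24 among Chidinma, Ebele.
Chidinma is living and takes 1/24.
Ebele is living and takes 1/24.
Segun is living and takes 1/12.
Abiodun is living and takes 1/12.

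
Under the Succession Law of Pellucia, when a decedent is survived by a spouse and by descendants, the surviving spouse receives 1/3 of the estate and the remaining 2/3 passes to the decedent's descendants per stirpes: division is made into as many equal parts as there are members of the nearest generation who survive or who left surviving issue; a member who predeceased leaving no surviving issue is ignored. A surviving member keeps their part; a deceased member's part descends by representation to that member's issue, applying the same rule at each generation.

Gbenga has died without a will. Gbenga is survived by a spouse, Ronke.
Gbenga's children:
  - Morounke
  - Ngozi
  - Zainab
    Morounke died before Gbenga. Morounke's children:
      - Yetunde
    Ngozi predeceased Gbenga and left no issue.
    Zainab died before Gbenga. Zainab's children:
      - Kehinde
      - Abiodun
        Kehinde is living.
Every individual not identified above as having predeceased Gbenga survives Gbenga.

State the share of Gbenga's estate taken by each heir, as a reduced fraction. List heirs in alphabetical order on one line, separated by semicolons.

Abiodun 1/6; Kehinde 1/6; Ronke 1/3; Yetunde 1/3

Ronke, as surviving spouse, takes 1/3.
The remaining 2/3 passes to Gbenga's descendants per stirpes.
Ngozi left no surviving issue, so that branch lapses and is disregarded.
The 2/3 is divided into 2 equal shares of 1/3 among Morounke, Zainab.
Morounke predeceased; the 1/3 allotted to Morounke's branch passes to Morounke's issue by representation.
Yetunde is the sole taker at this level and receives the full 1/3.
Zainab predeceased; the 1/3 allotted to Zainab's branch passes to Zainab's issue by representation.
The 1/3 is divided into 2 equal shares of 1/6 among Kehinde, Abiodun.
Kehinde is living and takes 1/6.
Abiodun is living and takes 1/6.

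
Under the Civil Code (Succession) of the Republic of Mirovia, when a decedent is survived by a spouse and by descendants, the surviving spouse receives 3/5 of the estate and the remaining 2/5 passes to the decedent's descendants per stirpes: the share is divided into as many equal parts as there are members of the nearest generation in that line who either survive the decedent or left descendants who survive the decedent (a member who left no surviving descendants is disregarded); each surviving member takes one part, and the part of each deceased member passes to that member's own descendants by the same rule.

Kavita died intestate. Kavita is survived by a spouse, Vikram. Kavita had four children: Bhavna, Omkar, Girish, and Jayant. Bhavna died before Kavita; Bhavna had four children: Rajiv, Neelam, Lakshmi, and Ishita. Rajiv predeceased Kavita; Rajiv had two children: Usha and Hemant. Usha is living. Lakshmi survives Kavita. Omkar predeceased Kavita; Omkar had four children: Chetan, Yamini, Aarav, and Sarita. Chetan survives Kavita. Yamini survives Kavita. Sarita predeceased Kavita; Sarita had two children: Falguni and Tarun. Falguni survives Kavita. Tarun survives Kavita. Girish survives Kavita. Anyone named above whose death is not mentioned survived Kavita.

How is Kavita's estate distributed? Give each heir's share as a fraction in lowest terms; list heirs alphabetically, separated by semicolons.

Aarav 1/40; Chetan 1/40; Falguni 1/80; Girish 1/10; Hemant 1/80; Ishita 1/40; Jayant 1/10; Lakshmi 1/40; Neelam 1/40; Tarun 1/80; Usha 1/80; Vikram 3/5; Yamini 1/40

Vikram, as surviving spouse, takes 3/5.
The remaining 2/5 passes to Kavita's descendants per stirpes.
The 2/5 is divided into 4 equal shares of 1/10 among Bhavna, Omkar, Girish, Jayant.
Bhavna predeceased; the 1/10 allotted to Bhavna's branch passes to Bhavna's issue by representation.
The 1/10 is divided into 4 equal shares of 1/40 among Rajiv, Neelam, Lakshmi, Ishita.
Rajiv predeceased; the 1/40 allotted to Rajiv's branch passes to Rajiv's issue by representation.
The 1/40 is divided into 2 equal shares of 1/80 among Usha, Hemant.
Usha is living and takes 1/80.
Hemant is living and takes 1/80.
Neelam is living and takes 1/40.
Lakshmi is living and takes 1/40.
Ishita is living and takes 1/40.
Omkar predeceased; the 1/10 allotted to Omkar's branch passes to Omkar's issue by representation.
The 1/10 is divided into 4 equal shares of 1/40 among Chetan, Yamini, Aarav, Sarita.
Chetan is living and takes 1/40.
Yamini is living and takes 1/40.
Aarav is living and takes 1/40.
Sarita predeceased; the 1/40 allotted to Sarita's branch passes to Sarita's issue by representation.
The 1/40 is divided into 2 equal shares of 1/80 among Falguni, Tarun.
Falguni is living and takes 1/80.
Tarun is living and takes 1/80.
Girish is living and takes 1/10.
Jayant is living and takes 1/10.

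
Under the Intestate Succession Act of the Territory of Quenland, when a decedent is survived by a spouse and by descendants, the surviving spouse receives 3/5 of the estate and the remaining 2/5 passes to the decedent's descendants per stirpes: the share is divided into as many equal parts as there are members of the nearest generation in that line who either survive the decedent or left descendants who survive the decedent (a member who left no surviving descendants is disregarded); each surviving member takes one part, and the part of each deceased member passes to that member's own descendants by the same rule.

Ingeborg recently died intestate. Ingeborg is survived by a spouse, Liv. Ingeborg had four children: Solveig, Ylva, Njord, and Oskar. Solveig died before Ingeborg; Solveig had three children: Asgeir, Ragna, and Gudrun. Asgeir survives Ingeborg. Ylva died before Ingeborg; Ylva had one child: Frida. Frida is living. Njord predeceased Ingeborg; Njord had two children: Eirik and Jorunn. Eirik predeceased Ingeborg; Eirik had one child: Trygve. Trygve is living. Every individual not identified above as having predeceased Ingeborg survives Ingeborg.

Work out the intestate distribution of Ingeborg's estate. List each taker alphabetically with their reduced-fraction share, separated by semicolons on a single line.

Liv, as surviving spouse, takes 3/5.
The remaining 2/5 passes to Ingeborg's descendants per stirpes.
The 2/5 is divided into 4 equal shares of 1/10 among Solveig, Ylva, Njord, Oskar.
Solveig predeceased; the 1/10 allotted to Solveig's branch passes to Solveig's issue by representation.
The 1/10 is divided into 3 equal shares of 1/30 among Asgeir, Ragna, Gudrun.
Asgeir is living and takes 1/30.
Ragna is living and takes 1/30.
Gudrun is living and takes 1/30.
Ylva predeceased; the 1/10 allotted to Ylva's branch passes to Ylva's issue by representation.
Frida is the sole taker at this level and receives the full 1/10.
Njord predeceased; the 1/10 allotted to Njord's branch passes to Njord's issue by representation.
The 1/10 is divided into 2 equal shares of 1/20 among Eirik, Jorunn.
Eirik predeceased; the 1/20 allotted to Eirik's branch passes to Eirik's issue by representation.
Trygve is the sole taker at this level and receives the full 1/20.
Jorunn is living and takes 1/20.
Oskar is living and takes 1/10.

Asgeir 1/30; Frida 1/10; Gudrun 1/30; Jorunn 1/20; Liv 3/5; Oskar 1/10; Ragna 1/30; Trygve 1/20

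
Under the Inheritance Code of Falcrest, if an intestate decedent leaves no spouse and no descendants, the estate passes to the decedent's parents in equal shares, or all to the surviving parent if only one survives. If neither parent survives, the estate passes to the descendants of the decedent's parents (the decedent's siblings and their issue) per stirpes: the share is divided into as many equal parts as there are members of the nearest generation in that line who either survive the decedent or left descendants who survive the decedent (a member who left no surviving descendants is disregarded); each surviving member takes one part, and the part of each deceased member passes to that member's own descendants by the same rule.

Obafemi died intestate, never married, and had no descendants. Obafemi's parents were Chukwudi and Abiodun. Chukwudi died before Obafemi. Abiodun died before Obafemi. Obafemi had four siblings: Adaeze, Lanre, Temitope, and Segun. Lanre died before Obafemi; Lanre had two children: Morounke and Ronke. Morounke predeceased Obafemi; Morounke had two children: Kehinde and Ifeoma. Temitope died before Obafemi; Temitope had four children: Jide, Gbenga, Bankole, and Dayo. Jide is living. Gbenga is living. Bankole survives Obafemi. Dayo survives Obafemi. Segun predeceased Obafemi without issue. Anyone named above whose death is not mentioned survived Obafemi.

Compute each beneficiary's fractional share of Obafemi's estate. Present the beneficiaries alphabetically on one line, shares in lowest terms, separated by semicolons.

Adaeze 1/3; Bankole 1/12; Dayo 1/12; Gbenga 1/12; Ifeoma 1/12; Jide 1/12; Kehinde 1/12; Ronke 1/6

Neither parent survives and there are no descendants, so the estate passes to Obafemi's siblings and their issue per stirpes.
Segun left no surviving issue, so that branch lapses and is disregarded.
The estate is divided into 3 equal shares of 1/3 among Adaeze, Lanre, Temitope.
Adaeze is living and takes 1/3.
Lanre predeceased; the 1/3 allotted to Lanre's branch passes to Lanre's issue by representation.
The 1/3 is divided into 2 equal shares of 1/6 among Morounke, Ronke.
Morounke predeceased; the 1/6 allotted to Morounke's branch passes to Morounke's issue by representation.
The 1/6 is divided into 2 equal shares of 1/12 among Kehinde, Ifeoma.
Kehinde is living and takes 1/12.
Ifeoma is living and takes 1/12.
Ronke is living and takes 1/6.
Temitope predeceased; the 1/3 allotted to Temitope's branch passes to Temitope's issue by representation.
The 1/3 is divided into 4 equal shares of 1/12 among Jide, Gbenga, Bankole, Dayo.
Jide is living and takes 1/12.
Gbenga is living and takes 1/12.
Bankole is living and takes 1/12.
Dayo is living and takes 1/12.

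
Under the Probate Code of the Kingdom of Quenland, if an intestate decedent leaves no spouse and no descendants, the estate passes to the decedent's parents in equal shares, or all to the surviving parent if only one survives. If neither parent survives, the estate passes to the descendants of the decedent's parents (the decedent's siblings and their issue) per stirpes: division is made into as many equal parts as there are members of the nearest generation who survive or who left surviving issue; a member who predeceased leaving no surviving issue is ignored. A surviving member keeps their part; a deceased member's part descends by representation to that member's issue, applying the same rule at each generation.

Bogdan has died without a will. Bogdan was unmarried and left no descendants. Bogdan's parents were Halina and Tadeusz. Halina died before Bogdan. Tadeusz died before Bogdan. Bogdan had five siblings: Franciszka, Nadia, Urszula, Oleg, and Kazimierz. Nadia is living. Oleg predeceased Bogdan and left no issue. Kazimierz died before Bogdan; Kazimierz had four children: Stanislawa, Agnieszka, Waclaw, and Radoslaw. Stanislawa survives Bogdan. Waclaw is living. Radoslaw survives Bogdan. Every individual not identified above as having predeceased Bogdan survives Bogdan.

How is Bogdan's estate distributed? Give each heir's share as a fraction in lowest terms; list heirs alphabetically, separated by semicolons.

Neither parent survives and there are no descendants, so the estate passes to Bogdan's siblings and their issue per stirpes.
Oleg left no surviving issue, so that branch lapses and is disregarded.
The estate is divided into 4 equal shares of 1/4 among Franciszka, Nadia, Urszula, Kazimierz.
Franciszka is living and takes 1/4.
Nadia is living and takes 1/4.
Urszula is living and takes 1/4.
Kazimierz predeceased; the 1/4 allotted to Kazimierz's branch passes to Kazimierz's issue by representation.
The 1/4 is divided into 4 equal shares of 1/16 among Stanislawa, Agnieszka, Waclaw, Radoslaw.
Stanislawa is living and takes 1/16.
Agnieszka is living and takes 1/16.
Waclaw is living and takes 1/16.
Radoslaw is living and takes 1/16.

Agnieszka 1/16; Franciszka 1/4; Nadia 1/4; Radoslaw 1/16; Stanislawa 1/16; Urszula 1/4; Waclaw 1/16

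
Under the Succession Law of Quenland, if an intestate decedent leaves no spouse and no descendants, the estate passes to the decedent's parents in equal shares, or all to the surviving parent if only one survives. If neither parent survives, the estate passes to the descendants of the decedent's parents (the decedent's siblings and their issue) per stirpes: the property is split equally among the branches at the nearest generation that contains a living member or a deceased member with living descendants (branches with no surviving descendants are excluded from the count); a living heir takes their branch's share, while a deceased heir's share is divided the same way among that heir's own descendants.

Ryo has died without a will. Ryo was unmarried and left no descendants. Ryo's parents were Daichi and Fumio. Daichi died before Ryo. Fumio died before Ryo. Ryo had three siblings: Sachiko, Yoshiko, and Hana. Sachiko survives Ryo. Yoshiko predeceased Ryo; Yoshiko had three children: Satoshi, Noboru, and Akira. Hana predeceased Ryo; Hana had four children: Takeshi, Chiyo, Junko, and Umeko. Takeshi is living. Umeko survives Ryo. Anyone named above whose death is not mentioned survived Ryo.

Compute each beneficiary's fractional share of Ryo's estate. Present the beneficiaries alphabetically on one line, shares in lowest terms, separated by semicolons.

Neither parent survives and there are no descendants, so the estate passes to Ryo's siblings and their issue per stirpes.
The estate is divided into 3 equal shares of 1/3 among Sachiko, Yoshiko, Hana.
Sachiko is living and takes 1/3.
Yoshiko predeceased; the 1/3 allotted to Yoshiko's branch passes to Yoshiko's issue by representation.
The 1/3 is divided into 3 equal shares of 1/9 among Satoshi, Noboru, Akira.
Satoshi is living and takes 1/9.
Noboru is living and takes 1/9.
Akira is living and takes 1/9.
Hana predeceased; the 1/3 allotted to Hana's branch passes to Hana's issue by representation.
The 1/3 is divided into 4 equal shares of 1/12 among Takeshi, Chiyo, Junko, Umeko.
Takeshi is living and takes 1/12.
Chiyo is living and takes 1/12.
Junko is living and takes 1/12.
Umeko is living and takes 1/12.

Akira 1/9; Chiyo 1/12; Junko 1/12; Noboru 1/9; Sachiko 1/3; Satoshi 1/9; Takeshi 1/12; Umeko 1/12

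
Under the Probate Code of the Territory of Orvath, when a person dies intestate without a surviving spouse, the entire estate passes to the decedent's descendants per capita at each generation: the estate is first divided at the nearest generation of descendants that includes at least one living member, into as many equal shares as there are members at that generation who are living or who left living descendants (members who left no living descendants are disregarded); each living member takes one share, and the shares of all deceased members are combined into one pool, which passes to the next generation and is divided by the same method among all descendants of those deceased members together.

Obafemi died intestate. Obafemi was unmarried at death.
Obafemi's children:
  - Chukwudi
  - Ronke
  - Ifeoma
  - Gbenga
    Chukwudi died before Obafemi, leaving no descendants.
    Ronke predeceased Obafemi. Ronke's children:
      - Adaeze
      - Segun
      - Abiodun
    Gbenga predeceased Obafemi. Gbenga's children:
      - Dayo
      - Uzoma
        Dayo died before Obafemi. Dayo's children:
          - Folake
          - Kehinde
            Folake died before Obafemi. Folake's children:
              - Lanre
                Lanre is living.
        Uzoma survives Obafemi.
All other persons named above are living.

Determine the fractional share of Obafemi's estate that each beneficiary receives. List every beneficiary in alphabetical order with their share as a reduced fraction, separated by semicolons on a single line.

There is no surviving spouse, so the entire estate passes to Obafemi's descendants per capita at each generation.
At generation 1 (Ronke, Ifeoma, Gbenga) there are 3 shares of (1)/3 = 1/3 each.
Living: Ifeoma — each takes 1/3.
Deceased: Ronke and Gbenga. Their combined 2/3 is pooled and carried to generation 2.
At generation 2 (Adaeze, Segun, Abiodun, Dayo, Uzoma) there are 5 shares of (2/3)/5 = 2/15 each.
Living: Adaeze, Segun, Abiodun, and Uzoma — each takes 2/15.
Deceased: Dayo. That 2/15 share is carried to generation 3.
At generation 3 (Folake, Kehinde) there are 2 shares of (2/15)/2 = 1/15 each.
Living: Kehinde — each takes 1/15.
Deceased: Folake. That 1/15 share is carried to generation 4.
At generation 4 (Lanre) there are 1 shares of (1/15)/1 = 1/15 each.
Living: Lanre — each takes 1/15.

Abiodun 2/15; Adaeze 2/15; Ifeoma 1/3; Kehinde 1/15; Lanre 1/15; Segun 2/15; Uzoma 2/15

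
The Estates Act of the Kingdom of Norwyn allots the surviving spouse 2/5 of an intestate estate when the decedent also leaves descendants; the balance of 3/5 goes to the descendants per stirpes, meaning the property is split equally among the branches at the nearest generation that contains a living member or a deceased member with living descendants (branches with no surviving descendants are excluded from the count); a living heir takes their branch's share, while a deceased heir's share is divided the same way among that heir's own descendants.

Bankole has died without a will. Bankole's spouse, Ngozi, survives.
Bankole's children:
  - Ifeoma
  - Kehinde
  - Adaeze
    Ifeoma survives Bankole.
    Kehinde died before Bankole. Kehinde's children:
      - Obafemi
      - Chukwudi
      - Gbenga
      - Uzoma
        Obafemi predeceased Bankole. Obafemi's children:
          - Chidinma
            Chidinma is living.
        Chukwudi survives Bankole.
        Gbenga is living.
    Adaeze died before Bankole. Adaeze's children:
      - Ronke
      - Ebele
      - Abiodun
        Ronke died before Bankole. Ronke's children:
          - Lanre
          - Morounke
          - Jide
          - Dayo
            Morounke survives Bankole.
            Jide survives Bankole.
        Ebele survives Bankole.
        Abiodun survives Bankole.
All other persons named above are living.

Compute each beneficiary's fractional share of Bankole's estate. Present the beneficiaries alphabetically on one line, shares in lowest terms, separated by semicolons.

Abiodun 1/15; Chidinma 1/20; Chukwudi 1/20; Dayo 1/60; Ebele 1/15; Gbenga 1/20; Ifeoma 1/5; Jide 1/60; Lanre 1/60; Morounke 1/60; Ngozi 2/5; Uzoma 1/20

Ngozi, as surviving spouse, takes 2/5.
The remaining 3/5 passes to Bankole's descendants per stirpes.
The 3/5 is divided into 3 equal shares of 1/5 among Ifeoma, Kehinde, Adaeze.
Ifeoma is living and takes 1/5.
Kehinde predeceased; the 1/5 allotted to Kehinde's branch passes to Kehinde's issue by representation.
The 1/5 is divided into 4 equal shares of 1/20 among Obafemi, Chukwudi, Gbenga, Uzoma.
Obafemi predeceased; the 1/20 allotted to Obafemi's branch passes to Obafemi's issue by representation.
Chidinma is the sole taker at this level and receives the full 1/20.
Chukwudi is living and takes 1/20.
Gbenga is living and takes 1/20.
Uzoma is living and takes 1/20.
Adaeze predeceased; the 1/5 allotted to Adaeze's branch passes to Adaeze's issue by representation.
The 1/5 is divided into 3 equal shares of 1/15 among Ronke, Ebele, Abiodun.
Ronke predeceased; the 1/15 allotted to Ronke's branch passes to Ronke's issue by representation.
The 1/15 is divided into 4 equal shares of 1/60 among Lanre, Morounke, Jide, Dayo.
Lanre is living and takes 1/60.
Morounke is living and takes 1/60.
Jide is living and takes 1/60.
Dayo is living and takes 1/60.
Ebele is living and takes 1/15.
Abiodun is living and takes 1/15.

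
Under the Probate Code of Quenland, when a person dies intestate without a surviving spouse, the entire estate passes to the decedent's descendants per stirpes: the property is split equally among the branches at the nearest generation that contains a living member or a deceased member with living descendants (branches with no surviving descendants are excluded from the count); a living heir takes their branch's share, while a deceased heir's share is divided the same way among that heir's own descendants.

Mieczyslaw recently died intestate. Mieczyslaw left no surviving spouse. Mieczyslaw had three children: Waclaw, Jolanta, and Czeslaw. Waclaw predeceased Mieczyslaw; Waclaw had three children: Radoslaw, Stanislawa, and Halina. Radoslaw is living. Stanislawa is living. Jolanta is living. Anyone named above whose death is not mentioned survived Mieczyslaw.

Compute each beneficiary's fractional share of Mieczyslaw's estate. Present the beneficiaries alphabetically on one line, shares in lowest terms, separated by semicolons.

Czeslaw 1/3; Halina 1/9; Jolanta 1/3; Radoslaw 1/9; Stanislawa 1/9

There is no surviving spouse, so the entire estate passes to Mieczyslaw's descendants per stirpes.
The estate is divided into 3 equal shares of 1/3 among Waclaw, Jolanta, Czeslaw.
Waclaw predeceased; the 1/3 allotted to Waclaw's branch passes to Waclaw's issue by representation.
The 1/3 is divided into 3 equal shares of 1/9 among Radoslaw, Stanislawa, Halina.
Radoslaw is living and takes 1/9.
Stanislawa is living and takes 1/9.
Halina is living and takes 1/9.
Jolanta is living and takes 1/3.
Czeslaw is living and takes 1/3.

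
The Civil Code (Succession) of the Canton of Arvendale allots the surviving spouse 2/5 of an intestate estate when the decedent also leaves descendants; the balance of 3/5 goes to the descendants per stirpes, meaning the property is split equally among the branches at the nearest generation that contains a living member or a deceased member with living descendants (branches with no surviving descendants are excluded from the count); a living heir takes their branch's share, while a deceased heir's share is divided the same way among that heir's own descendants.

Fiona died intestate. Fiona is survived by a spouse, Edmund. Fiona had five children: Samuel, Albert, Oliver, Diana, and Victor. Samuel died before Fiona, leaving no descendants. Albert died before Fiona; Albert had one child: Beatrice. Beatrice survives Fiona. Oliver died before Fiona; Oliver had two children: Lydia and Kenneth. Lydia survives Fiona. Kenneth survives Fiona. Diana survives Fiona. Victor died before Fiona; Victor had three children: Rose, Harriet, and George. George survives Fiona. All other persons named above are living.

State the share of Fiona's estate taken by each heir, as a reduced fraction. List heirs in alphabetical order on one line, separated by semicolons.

Edmund, as surviving spouse, takes 2/5.
The remaining 3/5 passes to Fiona's descendants per stirpes.
Samuel left no surviving issue, so that branch lapses and is disregarded.
The 3/5 is divided into 4 equal shares of 3/20 among Albert, Oliver, Diana, Victor.
Albert predeceased; the 3/20 allotted to Albert's branch passes to Albert's issue by representation.
Beatrice is the sole taker at this level and receives the full 3/20.
Oliver predeceased; the 3/20 allotted to Oliver's branch passes to Oliver's issue by representation.
The 3/20 is divided into 2 equal shares of 3/40 among Lydia, Kenneth.
Lydia is living and takes 3/40.
Kenneth is living and takes 3/40.
Diana is living and takes 3/20.
Victor predeceased; the 3/20 allotted to Victor's branch passes to Victor's issue by representation.
The 3/20 is divided into 3 equal shares of 1/20 among Rose, Harriet, George.
Rose is living and takes 1/20.
Harriet is living and takes 1/20.
George is living and takes 1/20.

Beatrice 3/20; Diana 3/20; Edmund 2/5; George 1/20; Harriet 1/20; Kenneth 3/40; Lydia 3/40; Rose 1/20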